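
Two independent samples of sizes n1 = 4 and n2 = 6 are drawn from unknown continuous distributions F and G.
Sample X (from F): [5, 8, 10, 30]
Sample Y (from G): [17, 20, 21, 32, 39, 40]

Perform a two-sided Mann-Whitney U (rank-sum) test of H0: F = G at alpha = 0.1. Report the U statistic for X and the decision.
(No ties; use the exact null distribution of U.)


Step 1: Combine and sort all 10 observations; assign midranks.
sorted (value, group): (5,X), (8,X), (10,X), (17,Y), (20,Y), (21,Y), (30,X), (32,Y), (39,Y), (40,Y)
ranks: 5->1, 8->2, 10->3, 17->4, 20->5, 21->6, 30->7, 32->8, 39->9, 40->10
Step 2: Rank sum for X: R1 = 1 + 2 + 3 + 7 = 13.
Step 3: U_X = R1 - n1(n1+1)/2 = 13 - 4*5/2 = 13 - 10 = 3.
       U_Y = n1*n2 - U_X = 24 - 3 = 21.
Step 4: No ties, so the exact null distribution of U (based on enumerating the C(10,4) = 210 equally likely rank assignments) gives the two-sided p-value.
Step 5: p-value = 0.066667; compare to alpha = 0.1. reject H0.

U_X = 3, p = 0.066667, reject H0 at alpha = 0.1.


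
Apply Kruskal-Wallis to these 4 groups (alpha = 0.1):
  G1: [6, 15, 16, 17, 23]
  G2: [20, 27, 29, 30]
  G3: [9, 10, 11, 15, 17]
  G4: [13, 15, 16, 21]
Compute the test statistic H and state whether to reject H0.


Step 1: Combine all N = 18 observations and assign midranks.
sorted (value, group, rank): (6,G1,1), (9,G3,2), (10,G3,3), (11,G3,4), (13,G4,5), (15,G1,7), (15,G3,7), (15,G4,7), (16,G1,9.5), (16,G4,9.5), (17,G1,11.5), (17,G3,11.5), (20,G2,13), (21,G4,14), (23,G1,15), (27,G2,16), (29,G2,17), (30,G2,18)
Step 2: Sum ranks within each group.
R_1 = 44 (n_1 = 5)
R_2 = 64 (n_2 = 4)
R_3 = 27.5 (n_3 = 5)
R_4 = 35.5 (n_4 = 4)
Step 3: H = 12/(N(N+1)) * sum(R_i^2/n_i) - 3(N+1)
     = 12/(18*19) * (44^2/5 + 64^2/4 + 27.5^2/5 + 35.5^2/4) - 3*19
     = 0.035088 * 1877.51 - 57
     = 8.877632.
Step 4: Ties present; correction factor C = 1 - 36/(18^3 - 18) = 0.993808. Corrected H = 8.877632 / 0.993808 = 8.932944.
Step 5: Under H0, H ~ chi^2(3); p-value = 0.030196.
Step 6: alpha = 0.1. reject H0.

H = 8.9329, df = 3, p = 0.030196, reject H0.


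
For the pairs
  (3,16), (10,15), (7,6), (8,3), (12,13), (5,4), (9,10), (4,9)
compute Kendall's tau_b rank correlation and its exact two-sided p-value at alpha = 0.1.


Step 1: Enumerate the 28 unordered pairs (i,j) with i<j and classify each by sign(x_j-x_i) * sign(y_j-y_i).
  (1,2):dx=+7,dy=-1->D; (1,3):dx=+4,dy=-10->D; (1,4):dx=+5,dy=-13->D; (1,5):dx=+9,dy=-3->D
  (1,6):dx=+2,dy=-12->D; (1,7):dx=+6,dy=-6->D; (1,8):dx=+1,dy=-7->D; (2,3):dx=-3,dy=-9->C
  (2,4):dx=-2,dy=-12->C; (2,5):dx=+2,dy=-2->D; (2,6):dx=-5,dy=-11->C; (2,7):dx=-1,dy=-5->C
  (2,8):dx=-6,dy=-6->C; (3,4):dx=+1,dy=-3->D; (3,5):dx=+5,dy=+7->C; (3,6):dx=-2,dy=-2->C
  (3,7):dx=+2,dy=+4->C; (3,8):dx=-3,dy=+3->D; (4,5):dx=+4,dy=+10->C; (4,6):dx=-3,dy=+1->D
  (4,7):dx=+1,dy=+7->C; (4,8):dx=-4,dy=+6->D; (5,6):dx=-7,dy=-9->C; (5,7):dx=-3,dy=-3->C
  (5,8):dx=-8,dy=-4->C; (6,7):dx=+4,dy=+6->C; (6,8):dx=-1,dy=+5->D; (7,8):dx=-5,dy=-1->C
Step 2: C = 15, D = 13, total pairs = 28.
Step 3: tau = (C - D)/(n(n-1)/2) = (15 - 13)/28 = 0.071429.
Step 4: Exact two-sided p-value (enumerate n! = 40320 permutations of y under H0): p = 0.904861.
Step 5: alpha = 0.1. fail to reject H0.

tau_b = 0.0714 (C=15, D=13), p = 0.904861, fail to reject H0.


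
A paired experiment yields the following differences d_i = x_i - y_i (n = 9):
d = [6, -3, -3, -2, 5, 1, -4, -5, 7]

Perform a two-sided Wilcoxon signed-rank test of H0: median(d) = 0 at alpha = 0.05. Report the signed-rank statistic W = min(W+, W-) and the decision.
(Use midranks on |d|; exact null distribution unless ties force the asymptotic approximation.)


Step 1: Drop any zero differences (none here) and take |d_i|.
|d| = [6, 3, 3, 2, 5, 1, 4, 5, 7]
Step 2: Midrank |d_i| (ties get averaged ranks).
ranks: |6|->8, |3|->3.5, |3|->3.5, |2|->2, |5|->6.5, |1|->1, |4|->5, |5|->6.5, |7|->9
Step 3: Attach original signs; sum ranks with positive sign and with negative sign.
W+ = 8 + 6.5 + 1 + 9 = 24.5
W- = 3.5 + 3.5 + 2 + 5 + 6.5 = 20.5
(Check: W+ + W- = 45 should equal n(n+1)/2 = 45.)
Step 4: Test statistic W = min(W+, W-) = 20.5.
Step 5: Ties in |d|, so use the tie-corrected normal approximation.
        E[W] = n(n+1)/4 = 9*10/4 = 22.5.
        Tie groups: |d|=3 (t=2), |d|=5 (t=2); sum(t^3 - t) = 12.
        Var[W] = n(n+1)(2n+1)/24 - sum(t^3-t)/48 = 1710/24 - 12/48 = 71.
        z = (W - E[W]) / sqrt(Var[W]) = (20.5 - 22.5) / 8.4261 = -0.2374.
        Two-sided p = 2*Phi(z) = 0.812380.
Step 6: alpha = 0.05. fail to reject H0.

W+ = 24.5, W- = 20.5, W = min = 20.5, p = 0.812380, fail to reject H0.


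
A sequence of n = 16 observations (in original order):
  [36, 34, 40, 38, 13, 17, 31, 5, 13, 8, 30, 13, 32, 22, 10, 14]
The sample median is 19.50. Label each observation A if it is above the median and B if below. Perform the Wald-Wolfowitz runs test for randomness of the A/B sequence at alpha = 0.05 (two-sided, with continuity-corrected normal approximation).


Step 1: Compute median = 19.50; label A = above, B = below.
Labels in order: AAAABBABBBABAABB  (n_A = 8, n_B = 8)
Step 2: Count runs R = 8.
Step 3: Under H0 (random ordering), E[R] = 2*n_A*n_B/(n_A+n_B) + 1 = 2*8*8/16 + 1 = 9.0000.
        Var[R] = 2*n_A*n_B*(2*n_A*n_B - n_A - n_B) / ((n_A+n_B)^2 * (n_A+n_B-1)) = 14336/3840 = 3.7333.
        SD[R] = 1.9322.
Step 4: Continuity-corrected z = (R + 0.5 - E[R]) / SD[R] = (8 + 0.5 - 9.0000) / 1.9322 = -0.2588.
Step 5: Two-sided p-value via normal approximation = 2*(1 - Phi(|z|)) = 0.795809.
Step 6: alpha = 0.05. fail to reject H0.

R = 8, z = -0.2588, p = 0.795809, fail to reject H0.


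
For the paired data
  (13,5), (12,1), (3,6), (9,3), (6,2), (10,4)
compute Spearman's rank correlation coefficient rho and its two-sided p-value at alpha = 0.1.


Step 1: Rank x and y separately (midranks; no ties here).
rank(x): 13->6, 12->5, 3->1, 9->3, 6->2, 10->4
rank(y): 5->5, 1->1, 6->6, 3->3, 2->2, 4->4
Step 2: d_i = R_x(i) - R_y(i); compute d_i^2.
  (6-5)^2=1, (5-1)^2=16, (1-6)^2=25, (3-3)^2=0, (2-2)^2=0, (4-4)^2=0
sum(d^2) = 42.
Step 3: rho = 1 - 6*42 / (6*(6^2 - 1)) = 1 - 252/210 = -0.200000.
Step 4: Under H0, t = rho * sqrt((n-2)/(1-rho^2)) = -0.4082 ~ t(4).
Step 5: Two-sided p-value from the t-distribution with 4 df = 0.704000.
Step 6: alpha = 0.1. fail to reject H0.

rho = -0.2000, p = 0.704000, fail to reject H0 at alpha = 0.1.


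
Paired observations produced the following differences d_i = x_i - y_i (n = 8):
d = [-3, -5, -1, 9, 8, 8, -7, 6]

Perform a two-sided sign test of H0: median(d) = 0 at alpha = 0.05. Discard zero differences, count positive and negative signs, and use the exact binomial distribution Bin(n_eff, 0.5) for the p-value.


Step 1: Discard zero differences. Original n = 8; n_eff = number of nonzero differences = 8.
Nonzero differences (with sign): -3, -5, -1, +9, +8, +8, -7, +6
Step 2: Count signs: positive = 4, negative = 4.
Step 3: Under H0: P(positive) = 0.5, so the number of positives S ~ Bin(8, 0.5).
Step 4: Two-sided exact p-value = sum of Bin(8,0.5) probabilities at or below the observed probability = 1.000000.
Step 5: alpha = 0.05. fail to reject H0.

n_eff = 8, pos = 4, neg = 4, p = 1.000000, fail to reject H0.


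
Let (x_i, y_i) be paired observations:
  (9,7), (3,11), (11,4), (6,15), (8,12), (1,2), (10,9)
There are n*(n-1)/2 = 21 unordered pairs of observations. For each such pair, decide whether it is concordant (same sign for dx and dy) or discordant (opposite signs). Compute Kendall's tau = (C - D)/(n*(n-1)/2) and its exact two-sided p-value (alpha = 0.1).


Step 1: Enumerate the 21 unordered pairs (i,j) with i<j and classify each by sign(x_j-x_i) * sign(y_j-y_i).
  (1,2):dx=-6,dy=+4->D; (1,3):dx=+2,dy=-3->D; (1,4):dx=-3,dy=+8->D; (1,5):dx=-1,dy=+5->D
  (1,6):dx=-8,dy=-5->C; (1,7):dx=+1,dy=+2->C; (2,3):dx=+8,dy=-7->D; (2,4):dx=+3,dy=+4->C
  (2,5):dx=+5,dy=+1->C; (2,6):dx=-2,dy=-9->C; (2,7):dx=+7,dy=-2->D; (3,4):dx=-5,dy=+11->D
  (3,5):dx=-3,dy=+8->D; (3,6):dx=-10,dy=-2->C; (3,7):dx=-1,dy=+5->D; (4,5):dx=+2,dy=-3->D
  (4,6):dx=-5,dy=-13->C; (4,7):dx=+4,dy=-6->D; (5,6):dx=-7,dy=-10->C; (5,7):dx=+2,dy=-3->D
  (6,7):dx=+9,dy=+7->C
Step 2: C = 9, D = 12, total pairs = 21.
Step 3: tau = (C - D)/(n(n-1)/2) = (9 - 12)/21 = -0.142857.
Step 4: Exact two-sided p-value (enumerate n! = 5040 permutations of y under H0): p = 0.772619.
Step 5: alpha = 0.1. fail to reject H0.

tau_b = -0.1429 (C=9, D=12), p = 0.772619, fail to reject H0.


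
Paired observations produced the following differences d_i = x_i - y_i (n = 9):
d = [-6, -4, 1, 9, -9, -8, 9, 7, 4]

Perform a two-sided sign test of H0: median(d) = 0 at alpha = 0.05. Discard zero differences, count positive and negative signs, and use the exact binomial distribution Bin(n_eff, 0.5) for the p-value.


Step 1: Discard zero differences. Original n = 9; n_eff = number of nonzero differences = 9.
Nonzero differences (with sign): -6, -4, +1, +9, -9, -8, +9, +7, +4
Step 2: Count signs: positive = 5, negative = 4.
Step 3: Under H0: P(positive) = 0.5, so the number of positives S ~ Bin(9, 0.5).
Step 4: Two-sided exact p-value = sum of Bin(9,0.5) probabilities at or below the observed probability = 1.000000.
Step 5: alpha = 0.05. fail to reject H0.

n_eff = 9, pos = 5, neg = 4, p = 1.000000, fail to reject H0.


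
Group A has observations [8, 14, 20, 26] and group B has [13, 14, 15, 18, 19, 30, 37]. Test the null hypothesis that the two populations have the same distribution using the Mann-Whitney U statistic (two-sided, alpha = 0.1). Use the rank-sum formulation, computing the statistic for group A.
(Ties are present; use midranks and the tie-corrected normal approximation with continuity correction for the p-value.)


Step 1: Combine and sort all 11 observations; assign midranks.
sorted (value, group): (8,X), (13,Y), (14,X), (14,Y), (15,Y), (18,Y), (19,Y), (20,X), (26,X), (30,Y), (37,Y)
ranks: 8->1, 13->2, 14->3.5, 14->3.5, 15->5, 18->6, 19->7, 20->8, 26->9, 30->10, 37->11
Step 2: Rank sum for X: R1 = 1 + 3.5 + 8 + 9 = 21.5.
Step 3: U_X = R1 - n1(n1+1)/2 = 21.5 - 4*5/2 = 21.5 - 10 = 11.5.
       U_Y = n1*n2 - U_X = 28 - 11.5 = 16.5.
Step 4: Ties are present, so use the tie-corrected normal approximation (with continuity correction) for the p-value.
Step 5: p-value = 0.704817; compare to alpha = 0.1. fail to reject H0.

U_X = 11.5, p = 0.704817, fail to reject H0 at alpha = 0.1.


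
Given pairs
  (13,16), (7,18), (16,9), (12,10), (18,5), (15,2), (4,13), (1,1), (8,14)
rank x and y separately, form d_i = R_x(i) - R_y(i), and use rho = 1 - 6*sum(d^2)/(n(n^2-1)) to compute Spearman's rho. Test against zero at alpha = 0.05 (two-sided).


Step 1: Rank x and y separately (midranks; no ties here).
rank(x): 13->6, 7->3, 16->8, 12->5, 18->9, 15->7, 4->2, 1->1, 8->4
rank(y): 16->8, 18->9, 9->4, 10->5, 5->3, 2->2, 13->6, 1->1, 14->7
Step 2: d_i = R_x(i) - R_y(i); compute d_i^2.
  (6-8)^2=4, (3-9)^2=36, (8-4)^2=16, (5-5)^2=0, (9-3)^2=36, (7-2)^2=25, (2-6)^2=16, (1-1)^2=0, (4-7)^2=9
sum(d^2) = 142.
Step 3: rho = 1 - 6*142 / (9*(9^2 - 1)) = 1 - 852/720 = -0.183333.
Step 4: Under H0, t = rho * sqrt((n-2)/(1-rho^2)) = -0.4934 ~ t(7).
Step 5: Two-sided p-value from the t-distribution with 7 df = 0.636820.
Step 6: alpha = 0.05. fail to reject H0.

rho = -0.1833, p = 0.636820, fail to reject H0 at alpha = 0.05.


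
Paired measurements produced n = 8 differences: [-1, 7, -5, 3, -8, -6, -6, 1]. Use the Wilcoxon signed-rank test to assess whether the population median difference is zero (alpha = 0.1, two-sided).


Step 1: Drop any zero differences (none here) and take |d_i|.
|d| = [1, 7, 5, 3, 8, 6, 6, 1]
Step 2: Midrank |d_i| (ties get averaged ranks).
ranks: |1|->1.5, |7|->7, |5|->4, |3|->3, |8|->8, |6|->5.5, |6|->5.5, |1|->1.5
Step 3: Attach original signs; sum ranks with positive sign and with negative sign.
W+ = 7 + 3 + 1.5 = 11.5
W- = 1.5 + 4 + 8 + 5.5 + 5.5 = 24.5
(Check: W+ + W- = 36 should equal n(n+1)/2 = 36.)
Step 4: Test statistic W = min(W+, W-) = 11.5.
Step 5: Ties in |d|, so use the tie-corrected normal approximation.
        E[W] = n(n+1)/4 = 8*9/4 = 18.
        Tie groups: |d|=1 (t=2), |d|=6 (t=2); sum(t^3 - t) = 12.
        Var[W] = n(n+1)(2n+1)/24 - sum(t^3-t)/48 = 1224/24 - 12/48 = 50.75.
        z = (W - E[W]) / sqrt(Var[W]) = (11.5 - 18) / 7.1239 = -0.9124.
        Two-sided p = 2*Phi(z) = 0.361547.
Step 6: alpha = 0.1. fail to reject H0.

W+ = 11.5, W- = 24.5, W = min = 11.5, p = 0.361547, fail to reject H0.


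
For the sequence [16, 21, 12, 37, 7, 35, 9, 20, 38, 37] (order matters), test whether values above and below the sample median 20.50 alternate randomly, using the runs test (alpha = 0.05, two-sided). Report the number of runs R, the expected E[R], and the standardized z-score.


Step 1: Compute median = 20.50; label A = above, B = below.
Labels in order: BABABABBAA  (n_A = 5, n_B = 5)
Step 2: Count runs R = 8.
Step 3: Under H0 (random ordering), E[R] = 2*n_A*n_B/(n_A+n_B) + 1 = 2*5*5/10 + 1 = 6.0000.
        Var[R] = 2*n_A*n_B*(2*n_A*n_B - n_A - n_B) / ((n_A+n_B)^2 * (n_A+n_B-1)) = 2000/900 = 2.2222.
        SD[R] = 1.4907.
Step 4: Continuity-corrected z = (R - 0.5 - E[R]) / SD[R] = (8 - 0.5 - 6.0000) / 1.4907 = 1.0062.
Step 5: Two-sided p-value via normal approximation = 2*(1 - Phi(|z|)) = 0.314305.
Step 6: alpha = 0.05. fail to reject H0.

R = 8, z = 1.0062, p = 0.314305, fail to reject H0.


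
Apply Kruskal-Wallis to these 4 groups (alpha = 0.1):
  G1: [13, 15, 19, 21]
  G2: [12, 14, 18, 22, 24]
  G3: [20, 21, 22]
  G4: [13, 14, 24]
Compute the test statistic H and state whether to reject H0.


Step 1: Combine all N = 15 observations and assign midranks.
sorted (value, group, rank): (12,G2,1), (13,G1,2.5), (13,G4,2.5), (14,G2,4.5), (14,G4,4.5), (15,G1,6), (18,G2,7), (19,G1,8), (20,G3,9), (21,G1,10.5), (21,G3,10.5), (22,G2,12.5), (22,G3,12.5), (24,G2,14.5), (24,G4,14.5)
Step 2: Sum ranks within each group.
R_1 = 27 (n_1 = 4)
R_2 = 39.5 (n_2 = 5)
R_3 = 32 (n_3 = 3)
R_4 = 21.5 (n_4 = 3)
Step 3: H = 12/(N(N+1)) * sum(R_i^2/n_i) - 3(N+1)
     = 12/(15*16) * (27^2/4 + 39.5^2/5 + 32^2/3 + 21.5^2/3) - 3*16
     = 0.050000 * 989.717 - 48
     = 1.485833.
Step 4: Ties present; correction factor C = 1 - 30/(15^3 - 15) = 0.991071. Corrected H = 1.485833 / 0.991071 = 1.499219.
Step 5: Under H0, H ~ chi^2(3); p-value = 0.682451.
Step 6: alpha = 0.1. fail to reject H0.

H = 1.4992, df = 3, p = 0.682451, fail to reject H0.


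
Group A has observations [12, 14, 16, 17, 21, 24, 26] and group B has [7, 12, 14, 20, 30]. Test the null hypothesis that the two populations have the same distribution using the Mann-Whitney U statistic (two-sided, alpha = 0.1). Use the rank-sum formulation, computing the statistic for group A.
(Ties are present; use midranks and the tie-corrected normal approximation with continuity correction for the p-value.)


Step 1: Combine and sort all 12 observations; assign midranks.
sorted (value, group): (7,Y), (12,X), (12,Y), (14,X), (14,Y), (16,X), (17,X), (20,Y), (21,X), (24,X), (26,X), (30,Y)
ranks: 7->1, 12->2.5, 12->2.5, 14->4.5, 14->4.5, 16->6, 17->7, 20->8, 21->9, 24->10, 26->11, 30->12
Step 2: Rank sum for X: R1 = 2.5 + 4.5 + 6 + 7 + 9 + 10 + 11 = 50.
Step 3: U_X = R1 - n1(n1+1)/2 = 50 - 7*8/2 = 50 - 28 = 22.
       U_Y = n1*n2 - U_X = 35 - 22 = 13.
Step 4: Ties are present, so use the tie-corrected normal approximation (with continuity correction) for the p-value.
Step 5: p-value = 0.514478; compare to alpha = 0.1. fail to reject H0.

U_X = 22, p = 0.514478, fail to reject H0 at alpha = 0.1.


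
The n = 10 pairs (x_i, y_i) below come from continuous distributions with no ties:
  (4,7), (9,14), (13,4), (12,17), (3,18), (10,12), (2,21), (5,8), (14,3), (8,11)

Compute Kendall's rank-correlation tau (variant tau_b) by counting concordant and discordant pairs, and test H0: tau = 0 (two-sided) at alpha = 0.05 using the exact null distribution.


Step 1: Enumerate the 45 unordered pairs (i,j) with i<j and classify each by sign(x_j-x_i) * sign(y_j-y_i).
  (1,2):dx=+5,dy=+7->C; (1,3):dx=+9,dy=-3->D; (1,4):dx=+8,dy=+10->C; (1,5):dx=-1,dy=+11->D
  (1,6):dx=+6,dy=+5->C; (1,7):dx=-2,dy=+14->D; (1,8):dx=+1,dy=+1->C; (1,9):dx=+10,dy=-4->D
  (1,10):dx=+4,dy=+4->C; (2,3):dx=+4,dy=-10->D; (2,4):dx=+3,dy=+3->C; (2,5):dx=-6,dy=+4->D
  (2,6):dx=+1,dy=-2->D; (2,7):dx=-7,dy=+7->D; (2,8):dx=-4,dy=-6->C; (2,9):dx=+5,dy=-11->D
  (2,10):dx=-1,dy=-3->C; (3,4):dx=-1,dy=+13->D; (3,5):dx=-10,dy=+14->D; (3,6):dx=-3,dy=+8->D
  (3,7):dx=-11,dy=+17->D; (3,8):dx=-8,dy=+4->D; (3,9):dx=+1,dy=-1->D; (3,10):dx=-5,dy=+7->D
  (4,5):dx=-9,dy=+1->D; (4,6):dx=-2,dy=-5->C; (4,7):dx=-10,dy=+4->D; (4,8):dx=-7,dy=-9->C
  (4,9):dx=+2,dy=-14->D; (4,10):dx=-4,dy=-6->C; (5,6):dx=+7,dy=-6->D; (5,7):dx=-1,dy=+3->D
  (5,8):dx=+2,dy=-10->D; (5,9):dx=+11,dy=-15->D; (5,10):dx=+5,dy=-7->D; (6,7):dx=-8,dy=+9->D
  (6,8):dx=-5,dy=-4->C; (6,9):dx=+4,dy=-9->D; (6,10):dx=-2,dy=-1->C; (7,8):dx=+3,dy=-13->D
  (7,9):dx=+12,dy=-18->D; (7,10):dx=+6,dy=-10->D; (8,9):dx=+9,dy=-5->D; (8,10):dx=+3,dy=+3->C
  (9,10):dx=-6,dy=+8->D
Step 2: C = 14, D = 31, total pairs = 45.
Step 3: tau = (C - D)/(n(n-1)/2) = (14 - 31)/45 = -0.377778.
Step 4: Exact two-sided p-value (enumerate n! = 3628800 permutations of y under H0): p = 0.155742.
Step 5: alpha = 0.05. fail to reject H0.

tau_b = -0.3778 (C=14, D=31), p = 0.155742, fail to reject H0.


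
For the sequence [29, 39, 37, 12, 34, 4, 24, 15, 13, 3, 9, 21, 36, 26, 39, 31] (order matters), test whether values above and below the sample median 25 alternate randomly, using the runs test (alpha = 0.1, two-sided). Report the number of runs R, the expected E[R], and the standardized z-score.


Step 1: Compute median = 25; label A = above, B = below.
Labels in order: AAABABBBBBBBAAAA  (n_A = 8, n_B = 8)
Step 2: Count runs R = 5.
Step 3: Under H0 (random ordering), E[R] = 2*n_A*n_B/(n_A+n_B) + 1 = 2*8*8/16 + 1 = 9.0000.
        Var[R] = 2*n_A*n_B*(2*n_A*n_B - n_A - n_B) / ((n_A+n_B)^2 * (n_A+n_B-1)) = 14336/3840 = 3.7333.
        SD[R] = 1.9322.
Step 4: Continuity-corrected z = (R + 0.5 - E[R]) / SD[R] = (5 + 0.5 - 9.0000) / 1.9322 = -1.8114.
Step 5: Two-sided p-value via normal approximation = 2*(1 - Phi(|z|)) = 0.070076.
Step 6: alpha = 0.1. reject H0.

R = 5, z = -1.8114, p = 0.070076, reject H0.


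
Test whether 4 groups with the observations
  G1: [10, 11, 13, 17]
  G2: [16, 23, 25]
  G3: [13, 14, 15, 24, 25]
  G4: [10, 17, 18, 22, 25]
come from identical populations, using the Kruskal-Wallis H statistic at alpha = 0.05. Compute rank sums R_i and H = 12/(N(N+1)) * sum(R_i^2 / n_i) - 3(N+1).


Step 1: Combine all N = 17 observations and assign midranks.
sorted (value, group, rank): (10,G1,1.5), (10,G4,1.5), (11,G1,3), (13,G1,4.5), (13,G3,4.5), (14,G3,6), (15,G3,7), (16,G2,8), (17,G1,9.5), (17,G4,9.5), (18,G4,11), (22,G4,12), (23,G2,13), (24,G3,14), (25,G2,16), (25,G3,16), (25,G4,16)
Step 2: Sum ranks within each group.
R_1 = 18.5 (n_1 = 4)
R_2 = 37 (n_2 = 3)
R_3 = 47.5 (n_3 = 5)
R_4 = 50 (n_4 = 5)
Step 3: H = 12/(N(N+1)) * sum(R_i^2/n_i) - 3(N+1)
     = 12/(17*18) * (18.5^2/4 + 37^2/3 + 47.5^2/5 + 50^2/5) - 3*18
     = 0.039216 * 1493.15 - 54
     = 4.554739.
Step 4: Ties present; correction factor C = 1 - 42/(17^3 - 17) = 0.991422. Corrected H = 4.554739 / 0.991422 = 4.594149.
Step 5: Under H0, H ~ chi^2(3); p-value = 0.204045.
Step 6: alpha = 0.05. fail to reject H0.

H = 4.5941, df = 3, p = 0.204045, fail to reject H0.


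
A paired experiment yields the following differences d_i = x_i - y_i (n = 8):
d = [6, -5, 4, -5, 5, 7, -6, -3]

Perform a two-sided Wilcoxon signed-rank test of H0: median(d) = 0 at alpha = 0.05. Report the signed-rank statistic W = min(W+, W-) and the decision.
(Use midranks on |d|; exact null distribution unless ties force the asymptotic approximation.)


Step 1: Drop any zero differences (none here) and take |d_i|.
|d| = [6, 5, 4, 5, 5, 7, 6, 3]
Step 2: Midrank |d_i| (ties get averaged ranks).
ranks: |6|->6.5, |5|->4, |4|->2, |5|->4, |5|->4, |7|->8, |6|->6.5, |3|->1
Step 3: Attach original signs; sum ranks with positive sign and with negative sign.
W+ = 6.5 + 2 + 4 + 8 = 20.5
W- = 4 + 4 + 6.5 + 1 = 15.5
(Check: W+ + W- = 36 should equal n(n+1)/2 = 36.)
Step 4: Test statistic W = min(W+, W-) = 15.5.
Step 5: Ties in |d|, so use the tie-corrected normal approximation.
        E[W] = n(n+1)/4 = 8*9/4 = 18.
        Tie groups: |d|=5 (t=3), |d|=6 (t=2); sum(t^3 - t) = 30.
        Var[W] = n(n+1)(2n+1)/24 - sum(t^3-t)/48 = 1224/24 - 30/48 = 50.375.
        z = (W - E[W]) / sqrt(Var[W]) = (15.5 - 18) / 7.0975 = -0.3522.
        Two-sided p = 2*Phi(z) = 0.724662.
Step 6: alpha = 0.05. fail to reject H0.

W+ = 20.5, W- = 15.5, W = min = 15.5, p = 0.724662, fail to reject H0.


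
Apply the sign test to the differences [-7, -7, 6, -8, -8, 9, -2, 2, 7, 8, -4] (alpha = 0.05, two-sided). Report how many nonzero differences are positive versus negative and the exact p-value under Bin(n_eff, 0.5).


Step 1: Discard zero differences. Original n = 11; n_eff = number of nonzero differences = 11.
Nonzero differences (with sign): -7, -7, +6, -8, -8, +9, -2, +2, +7, +8, -4
Step 2: Count signs: positive = 5, negative = 6.
Step 3: Under H0: P(positive) = 0.5, so the number of positives S ~ Bin(11, 0.5).
Step 4: Two-sided exact p-value = sum of Bin(11,0.5) probabilities at or below the observed probability = 1.000000.
Step 5: alpha = 0.05. fail to reject H0.

n_eff = 11, pos = 5, neg = 6, p = 1.000000, fail to reject H0.


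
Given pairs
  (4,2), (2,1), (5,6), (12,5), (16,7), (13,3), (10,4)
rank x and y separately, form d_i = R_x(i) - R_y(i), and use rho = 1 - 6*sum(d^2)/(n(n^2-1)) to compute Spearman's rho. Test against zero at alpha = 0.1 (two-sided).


Step 1: Rank x and y separately (midranks; no ties here).
rank(x): 4->2, 2->1, 5->3, 12->5, 16->7, 13->6, 10->4
rank(y): 2->2, 1->1, 6->6, 5->5, 7->7, 3->3, 4->4
Step 2: d_i = R_x(i) - R_y(i); compute d_i^2.
  (2-2)^2=0, (1-1)^2=0, (3-6)^2=9, (5-5)^2=0, (7-7)^2=0, (6-3)^2=9, (4-4)^2=0
sum(d^2) = 18.
Step 3: rho = 1 - 6*18 / (7*(7^2 - 1)) = 1 - 108/336 = 0.678571.
Step 4: Under H0, t = rho * sqrt((n-2)/(1-rho^2)) = 2.0657 ~ t(5).
Step 5: Two-sided p-value from the t-distribution with 5 df = 0.093750.
Step 6: alpha = 0.1. reject H0.

rho = 0.6786, p = 0.093750, reject H0 at alpha = 0.1.


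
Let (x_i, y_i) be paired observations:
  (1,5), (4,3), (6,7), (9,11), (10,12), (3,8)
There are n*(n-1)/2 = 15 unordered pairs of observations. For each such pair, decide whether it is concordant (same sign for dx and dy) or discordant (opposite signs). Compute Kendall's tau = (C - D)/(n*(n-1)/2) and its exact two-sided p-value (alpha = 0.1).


Step 1: Enumerate the 15 unordered pairs (i,j) with i<j and classify each by sign(x_j-x_i) * sign(y_j-y_i).
  (1,2):dx=+3,dy=-2->D; (1,3):dx=+5,dy=+2->C; (1,4):dx=+8,dy=+6->C; (1,5):dx=+9,dy=+7->C
  (1,6):dx=+2,dy=+3->C; (2,3):dx=+2,dy=+4->C; (2,4):dx=+5,dy=+8->C; (2,5):dx=+6,dy=+9->C
  (2,6):dx=-1,dy=+5->D; (3,4):dx=+3,dy=+4->C; (3,5):dx=+4,dy=+5->C; (3,6):dx=-3,dy=+1->D
  (4,5):dx=+1,dy=+1->C; (4,6):dx=-6,dy=-3->C; (5,6):dx=-7,dy=-4->C
Step 2: C = 12, D = 3, total pairs = 15.
Step 3: tau = (C - D)/(n(n-1)/2) = (12 - 3)/15 = 0.600000.
Step 4: Exact two-sided p-value (enumerate n! = 720 permutations of y under H0): p = 0.136111.
Step 5: alpha = 0.1. fail to reject H0.

tau_b = 0.6000 (C=12, D=3), p = 0.136111, fail to reject H0.


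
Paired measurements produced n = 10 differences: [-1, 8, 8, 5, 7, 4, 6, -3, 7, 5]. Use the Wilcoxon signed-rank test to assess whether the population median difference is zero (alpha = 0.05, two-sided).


Step 1: Drop any zero differences (none here) and take |d_i|.
|d| = [1, 8, 8, 5, 7, 4, 6, 3, 7, 5]
Step 2: Midrank |d_i| (ties get averaged ranks).
ranks: |1|->1, |8|->9.5, |8|->9.5, |5|->4.5, |7|->7.5, |4|->3, |6|->6, |3|->2, |7|->7.5, |5|->4.5
Step 3: Attach original signs; sum ranks with positive sign and with negative sign.
W+ = 9.5 + 9.5 + 4.5 + 7.5 + 3 + 6 + 7.5 + 4.5 = 52
W- = 1 + 2 = 3
(Check: W+ + W- = 55 should equal n(n+1)/2 = 55.)
Step 4: Test statistic W = min(W+, W-) = 3.
Step 5: Ties in |d|, so use the tie-corrected normal approximation.
        E[W] = n(n+1)/4 = 10*11/4 = 27.5.
        Tie groups: |d|=5 (t=2), |d|=7 (t=2), |d|=8 (t=2); sum(t^3 - t) = 18.
        Var[W] = n(n+1)(2n+1)/24 - sum(t^3-t)/48 = 2310/24 - 18/48 = 95.875.
        z = (W - E[W]) / sqrt(Var[W]) = (3 - 27.5) / 9.7916 = -2.5022.
        Two-sided p = 2*Phi(z) = 0.012344.
Step 6: alpha = 0.05. reject H0.

W+ = 52, W- = 3, W = min = 3, p = 0.012344, reject H0.


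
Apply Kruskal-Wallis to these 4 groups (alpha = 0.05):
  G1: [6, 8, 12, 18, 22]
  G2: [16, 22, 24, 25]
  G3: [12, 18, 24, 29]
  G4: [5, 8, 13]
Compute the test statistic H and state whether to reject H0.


Step 1: Combine all N = 16 observations and assign midranks.
sorted (value, group, rank): (5,G4,1), (6,G1,2), (8,G1,3.5), (8,G4,3.5), (12,G1,5.5), (12,G3,5.5), (13,G4,7), (16,G2,8), (18,G1,9.5), (18,G3,9.5), (22,G1,11.5), (22,G2,11.5), (24,G2,13.5), (24,G3,13.5), (25,G2,15), (29,G3,16)
Step 2: Sum ranks within each group.
R_1 = 32 (n_1 = 5)
R_2 = 48 (n_2 = 4)
R_3 = 44.5 (n_3 = 4)
R_4 = 11.5 (n_4 = 3)
Step 3: H = 12/(N(N+1)) * sum(R_i^2/n_i) - 3(N+1)
     = 12/(16*17) * (32^2/5 + 48^2/4 + 44.5^2/4 + 11.5^2/3) - 3*17
     = 0.044118 * 1319.95 - 51
     = 7.232904.
Step 4: Ties present; correction factor C = 1 - 30/(16^3 - 16) = 0.992647. Corrected H = 7.232904 / 0.992647 = 7.286481.
Step 5: Under H0, H ~ chi^2(3); p-value = 0.063306.
Step 6: alpha = 0.05. fail to reject H0.

H = 7.2865, df = 3, p = 0.063306, fail to reject H0.


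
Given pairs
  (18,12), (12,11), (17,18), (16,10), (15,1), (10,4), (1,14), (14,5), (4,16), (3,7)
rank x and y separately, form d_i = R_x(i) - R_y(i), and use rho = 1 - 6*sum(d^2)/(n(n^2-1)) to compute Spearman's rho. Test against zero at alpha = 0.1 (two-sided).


Step 1: Rank x and y separately (midranks; no ties here).
rank(x): 18->10, 12->5, 17->9, 16->8, 15->7, 10->4, 1->1, 14->6, 4->3, 3->2
rank(y): 12->7, 11->6, 18->10, 10->5, 1->1, 4->2, 14->8, 5->3, 16->9, 7->4
Step 2: d_i = R_x(i) - R_y(i); compute d_i^2.
  (10-7)^2=9, (5-6)^2=1, (9-10)^2=1, (8-5)^2=9, (7-1)^2=36, (4-2)^2=4, (1-8)^2=49, (6-3)^2=9, (3-9)^2=36, (2-4)^2=4
sum(d^2) = 158.
Step 3: rho = 1 - 6*158 / (10*(10^2 - 1)) = 1 - 948/990 = 0.042424.
Step 4: Under H0, t = rho * sqrt((n-2)/(1-rho^2)) = 0.1201 ~ t(8).
Step 5: Two-sided p-value from the t-distribution with 8 df = 0.907364.
Step 6: alpha = 0.1. fail to reject H0.

rho = 0.0424, p = 0.907364, fail to reject H0 at alpha = 0.1.


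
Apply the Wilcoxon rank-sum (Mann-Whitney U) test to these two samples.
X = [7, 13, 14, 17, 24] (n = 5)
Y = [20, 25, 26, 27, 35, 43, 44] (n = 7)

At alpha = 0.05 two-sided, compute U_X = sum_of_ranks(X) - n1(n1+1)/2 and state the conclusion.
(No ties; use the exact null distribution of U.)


Step 1: Combine and sort all 12 observations; assign midranks.
sorted (value, group): (7,X), (13,X), (14,X), (17,X), (20,Y), (24,X), (25,Y), (26,Y), (27,Y), (35,Y), (43,Y), (44,Y)
ranks: 7->1, 13->2, 14->3, 17->4, 20->5, 24->6, 25->7, 26->8, 27->9, 35->10, 43->11, 44->12
Step 2: Rank sum for X: R1 = 1 + 2 + 3 + 4 + 6 = 16.
Step 3: U_X = R1 - n1(n1+1)/2 = 16 - 5*6/2 = 16 - 15 = 1.
       U_Y = n1*n2 - U_X = 35 - 1 = 34.
Step 4: No ties, so the exact null distribution of U (based on enumerating the C(12,5) = 792 equally likely rank assignments) gives the two-sided p-value.
Step 5: p-value = 0.005051; compare to alpha = 0.05. reject H0.

U_X = 1, p = 0.005051, reject H0 at alpha = 0.05.


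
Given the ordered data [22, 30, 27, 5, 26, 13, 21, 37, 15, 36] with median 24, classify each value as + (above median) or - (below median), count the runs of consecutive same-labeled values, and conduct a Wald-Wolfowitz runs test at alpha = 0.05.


Step 1: Compute median = 24; label A = above, B = below.
Labels in order: BAABABBABA  (n_A = 5, n_B = 5)
Step 2: Count runs R = 8.
Step 3: Under H0 (random ordering), E[R] = 2*n_A*n_B/(n_A+n_B) + 1 = 2*5*5/10 + 1 = 6.0000.
        Var[R] = 2*n_A*n_B*(2*n_A*n_B - n_A - n_B) / ((n_A+n_B)^2 * (n_A+n_B-1)) = 2000/900 = 2.2222.
        SD[R] = 1.4907.
Step 4: Continuity-corrected z = (R - 0.5 - E[R]) / SD[R] = (8 - 0.5 - 6.0000) / 1.4907 = 1.0062.
Step 5: Two-sided p-value via normal approximation = 2*(1 - Phi(|z|)) = 0.314305.
Step 6: alpha = 0.05. fail to reject H0.

R = 8, z = 1.0062, p = 0.314305, fail to reject H0.


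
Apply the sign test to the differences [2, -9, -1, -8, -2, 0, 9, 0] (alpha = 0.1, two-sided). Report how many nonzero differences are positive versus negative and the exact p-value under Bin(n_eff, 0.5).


Step 1: Discard zero differences. Original n = 8; n_eff = number of nonzero differences = 6.
Nonzero differences (with sign): +2, -9, -1, -8, -2, +9
Step 2: Count signs: positive = 2, negative = 4.
Step 3: Under H0: P(positive) = 0.5, so the number of positives S ~ Bin(6, 0.5).
Step 4: Two-sided exact p-value = sum of Bin(6,0.5) probabilities at or below the observed probability = 0.687500.
Step 5: alpha = 0.1. fail to reject H0.

n_eff = 6, pos = 2, neg = 4, p = 0.687500, fail to reject H0.


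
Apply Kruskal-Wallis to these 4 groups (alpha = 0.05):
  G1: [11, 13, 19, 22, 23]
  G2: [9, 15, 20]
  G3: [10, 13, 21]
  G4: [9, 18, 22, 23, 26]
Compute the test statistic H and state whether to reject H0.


Step 1: Combine all N = 16 observations and assign midranks.
sorted (value, group, rank): (9,G2,1.5), (9,G4,1.5), (10,G3,3), (11,G1,4), (13,G1,5.5), (13,G3,5.5), (15,G2,7), (18,G4,8), (19,G1,9), (20,G2,10), (21,G3,11), (22,G1,12.5), (22,G4,12.5), (23,G1,14.5), (23,G4,14.5), (26,G4,16)
Step 2: Sum ranks within each group.
R_1 = 45.5 (n_1 = 5)
R_2 = 18.5 (n_2 = 3)
R_3 = 19.5 (n_3 = 3)
R_4 = 52.5 (n_4 = 5)
Step 3: H = 12/(N(N+1)) * sum(R_i^2/n_i) - 3(N+1)
     = 12/(16*17) * (45.5^2/5 + 18.5^2/3 + 19.5^2/3 + 52.5^2/5) - 3*17
     = 0.044118 * 1206.13 - 51
     = 2.211765.
Step 4: Ties present; correction factor C = 1 - 24/(16^3 - 16) = 0.994118. Corrected H = 2.211765 / 0.994118 = 2.224852.
Step 5: Under H0, H ~ chi^2(3); p-value = 0.527070.
Step 6: alpha = 0.05. fail to reject H0.

H = 2.2249, df = 3, p = 0.527070, fail to reject H0.


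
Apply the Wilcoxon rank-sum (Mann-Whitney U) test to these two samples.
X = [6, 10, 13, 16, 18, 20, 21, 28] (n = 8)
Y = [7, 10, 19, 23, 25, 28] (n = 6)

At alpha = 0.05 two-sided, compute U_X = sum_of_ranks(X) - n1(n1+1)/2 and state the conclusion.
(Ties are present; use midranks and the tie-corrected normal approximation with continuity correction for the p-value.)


Step 1: Combine and sort all 14 observations; assign midranks.
sorted (value, group): (6,X), (7,Y), (10,X), (10,Y), (13,X), (16,X), (18,X), (19,Y), (20,X), (21,X), (23,Y), (25,Y), (28,X), (28,Y)
ranks: 6->1, 7->2, 10->3.5, 10->3.5, 13->5, 16->6, 18->7, 19->8, 20->9, 21->10, 23->11, 25->12, 28->13.5, 28->13.5
Step 2: Rank sum for X: R1 = 1 + 3.5 + 5 + 6 + 7 + 9 + 10 + 13.5 = 55.
Step 3: U_X = R1 - n1(n1+1)/2 = 55 - 8*9/2 = 55 - 36 = 19.
       U_Y = n1*n2 - U_X = 48 - 19 = 29.
Step 4: Ties are present, so use the tie-corrected normal approximation (with continuity correction) for the p-value.
Step 5: p-value = 0.560413; compare to alpha = 0.05. fail to reject H0.

U_X = 19, p = 0.560413, fail to reject H0 at alpha = 0.05.


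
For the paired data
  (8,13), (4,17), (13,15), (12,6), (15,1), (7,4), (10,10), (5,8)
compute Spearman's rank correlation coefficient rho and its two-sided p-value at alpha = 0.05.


Step 1: Rank x and y separately (midranks; no ties here).
rank(x): 8->4, 4->1, 13->7, 12->6, 15->8, 7->3, 10->5, 5->2
rank(y): 13->6, 17->8, 15->7, 6->3, 1->1, 4->2, 10->5, 8->4
Step 2: d_i = R_x(i) - R_y(i); compute d_i^2.
  (4-6)^2=4, (1-8)^2=49, (7-7)^2=0, (6-3)^2=9, (8-1)^2=49, (3-2)^2=1, (5-5)^2=0, (2-4)^2=4
sum(d^2) = 116.
Step 3: rho = 1 - 6*116 / (8*(8^2 - 1)) = 1 - 696/504 = -0.380952.
Step 4: Under H0, t = rho * sqrt((n-2)/(1-rho^2)) = -1.0092 ~ t(6).
Step 5: Two-sided p-value from the t-distribution with 6 df = 0.351813.
Step 6: alpha = 0.05. fail to reject H0.

rho = -0.3810, p = 0.351813, fail to reject H0 at alpha = 0.05.


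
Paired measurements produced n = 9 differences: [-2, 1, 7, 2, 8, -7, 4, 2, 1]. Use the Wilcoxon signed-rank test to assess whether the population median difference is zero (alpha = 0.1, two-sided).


Step 1: Drop any zero differences (none here) and take |d_i|.
|d| = [2, 1, 7, 2, 8, 7, 4, 2, 1]
Step 2: Midrank |d_i| (ties get averaged ranks).
ranks: |2|->4, |1|->1.5, |7|->7.5, |2|->4, |8|->9, |7|->7.5, |4|->6, |2|->4, |1|->1.5
Step 3: Attach original signs; sum ranks with positive sign and with negative sign.
W+ = 1.5 + 7.5 + 4 + 9 + 6 + 4 + 1.5 = 33.5
W- = 4 + 7.5 = 11.5
(Check: W+ + W- = 45 should equal n(n+1)/2 = 45.)
Step 4: Test statistic W = min(W+, W-) = 11.5.
Step 5: Ties in |d|, so use the tie-corrected normal approximation.
        E[W] = n(n+1)/4 = 9*10/4 = 22.5.
        Tie groups: |d|=1 (t=2), |d|=2 (t=3), |d|=7 (t=2); sum(t^3 - t) = 36.
        Var[W] = n(n+1)(2n+1)/24 - sum(t^3-t)/48 = 1710/24 - 36/48 = 70.5.
        z = (W - E[W]) / sqrt(Var[W]) = (11.5 - 22.5) / 8.3964 = -1.3101.
        Two-sided p = 2*Phi(z) = 0.190168.
Step 6: alpha = 0.1. fail to reject H0.

W+ = 33.5, W- = 11.5, W = min = 11.5, p = 0.190168, fail to reject H0.


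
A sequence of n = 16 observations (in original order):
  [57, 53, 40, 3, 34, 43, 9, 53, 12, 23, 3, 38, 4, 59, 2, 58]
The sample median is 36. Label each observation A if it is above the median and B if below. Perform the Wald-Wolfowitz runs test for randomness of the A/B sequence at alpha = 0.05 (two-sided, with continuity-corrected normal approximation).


Step 1: Compute median = 36; label A = above, B = below.
Labels in order: AAABBABABBBABABA  (n_A = 8, n_B = 8)
Step 2: Count runs R = 11.
Step 3: Under H0 (random ordering), E[R] = 2*n_A*n_B/(n_A+n_B) + 1 = 2*8*8/16 + 1 = 9.0000.
        Var[R] = 2*n_A*n_B*(2*n_A*n_B - n_A - n_B) / ((n_A+n_B)^2 * (n_A+n_B-1)) = 14336/3840 = 3.7333.
        SD[R] = 1.9322.
Step 4: Continuity-corrected z = (R - 0.5 - E[R]) / SD[R] = (11 - 0.5 - 9.0000) / 1.9322 = 0.7763.
Step 5: Two-sided p-value via normal approximation = 2*(1 - Phi(|z|)) = 0.437558.
Step 6: alpha = 0.05. fail to reject H0.

R = 11, z = 0.7763, p = 0.437558, fail to reject H0.


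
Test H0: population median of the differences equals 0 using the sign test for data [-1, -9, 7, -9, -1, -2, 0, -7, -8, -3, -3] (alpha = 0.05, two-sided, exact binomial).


Step 1: Discard zero differences. Original n = 11; n_eff = number of nonzero differences = 10.
Nonzero differences (with sign): -1, -9, +7, -9, -1, -2, -7, -8, -3, -3
Step 2: Count signs: positive = 1, negative = 9.
Step 3: Under H0: P(positive) = 0.5, so the number of positives S ~ Bin(10, 0.5).
Step 4: Two-sided exact p-value = sum of Bin(10,0.5) probabilities at or below the observed probability = 0.021484.
Step 5: alpha = 0.05. reject H0.

n_eff = 10, pos = 1, neg = 9, p = 0.021484, reject H0.


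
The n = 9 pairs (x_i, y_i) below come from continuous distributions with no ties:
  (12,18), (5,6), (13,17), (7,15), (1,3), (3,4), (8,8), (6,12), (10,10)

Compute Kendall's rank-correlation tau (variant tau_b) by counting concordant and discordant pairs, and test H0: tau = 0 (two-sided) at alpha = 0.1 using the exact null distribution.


Step 1: Enumerate the 36 unordered pairs (i,j) with i<j and classify each by sign(x_j-x_i) * sign(y_j-y_i).
  (1,2):dx=-7,dy=-12->C; (1,3):dx=+1,dy=-1->D; (1,4):dx=-5,dy=-3->C; (1,5):dx=-11,dy=-15->C
  (1,6):dx=-9,dy=-14->C; (1,7):dx=-4,dy=-10->C; (1,8):dx=-6,dy=-6->C; (1,9):dx=-2,dy=-8->C
  (2,3):dx=+8,dy=+11->C; (2,4):dx=+2,dy=+9->C; (2,5):dx=-4,dy=-3->C; (2,6):dx=-2,dy=-2->C
  (2,7):dx=+3,dy=+2->C; (2,8):dx=+1,dy=+6->C; (2,9):dx=+5,dy=+4->C; (3,4):dx=-6,dy=-2->C
  (3,5):dx=-12,dy=-14->C; (3,6):dx=-10,dy=-13->C; (3,7):dx=-5,dy=-9->C; (3,8):dx=-7,dy=-5->C
  (3,9):dx=-3,dy=-7->C; (4,5):dx=-6,dy=-12->C; (4,6):dx=-4,dy=-11->C; (4,7):dx=+1,dy=-7->D
  (4,8):dx=-1,dy=-3->C; (4,9):dx=+3,dy=-5->D; (5,6):dx=+2,dy=+1->C; (5,7):dx=+7,dy=+5->C
  (5,8):dx=+5,dy=+9->C; (5,9):dx=+9,dy=+7->C; (6,7):dx=+5,dy=+4->C; (6,8):dx=+3,dy=+8->C
  (6,9):dx=+7,dy=+6->C; (7,8):dx=-2,dy=+4->D; (7,9):dx=+2,dy=+2->C; (8,9):dx=+4,dy=-2->D
Step 2: C = 31, D = 5, total pairs = 36.
Step 3: tau = (C - D)/(n(n-1)/2) = (31 - 5)/36 = 0.722222.
Step 4: Exact two-sided p-value (enumerate n! = 362880 permutations of y under H0): p = 0.005886.
Step 5: alpha = 0.1. reject H0.

tau_b = 0.7222 (C=31, D=5), p = 0.005886, reject H0.


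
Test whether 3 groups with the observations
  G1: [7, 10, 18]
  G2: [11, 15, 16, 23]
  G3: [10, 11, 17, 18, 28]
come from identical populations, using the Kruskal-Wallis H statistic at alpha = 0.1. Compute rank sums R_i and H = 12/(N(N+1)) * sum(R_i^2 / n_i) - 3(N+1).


Step 1: Combine all N = 12 observations and assign midranks.
sorted (value, group, rank): (7,G1,1), (10,G1,2.5), (10,G3,2.5), (11,G2,4.5), (11,G3,4.5), (15,G2,6), (16,G2,7), (17,G3,8), (18,G1,9.5), (18,G3,9.5), (23,G2,11), (28,G3,12)
Step 2: Sum ranks within each group.
R_1 = 13 (n_1 = 3)
R_2 = 28.5 (n_2 = 4)
R_3 = 36.5 (n_3 = 5)
Step 3: H = 12/(N(N+1)) * sum(R_i^2/n_i) - 3(N+1)
     = 12/(12*13) * (13^2/3 + 28.5^2/4 + 36.5^2/5) - 3*13
     = 0.076923 * 525.846 - 39
     = 1.449679.
Step 4: Ties present; correction factor C = 1 - 18/(12^3 - 12) = 0.989510. Corrected H = 1.449679 / 0.989510 = 1.465047.
Step 5: Under H0, H ~ chi^2(2); p-value = 0.480694.
Step 6: alpha = 0.1. fail to reject H0.

H = 1.4650, df = 2, p = 0.480694, fail to reject H0.


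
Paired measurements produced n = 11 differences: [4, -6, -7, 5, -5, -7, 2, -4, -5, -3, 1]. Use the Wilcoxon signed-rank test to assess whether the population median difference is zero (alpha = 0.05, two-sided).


Step 1: Drop any zero differences (none here) and take |d_i|.
|d| = [4, 6, 7, 5, 5, 7, 2, 4, 5, 3, 1]
Step 2: Midrank |d_i| (ties get averaged ranks).
ranks: |4|->4.5, |6|->9, |7|->10.5, |5|->7, |5|->7, |7|->10.5, |2|->2, |4|->4.5, |5|->7, |3|->3, |1|->1
Step 3: Attach original signs; sum ranks with positive sign and with negative sign.
W+ = 4.5 + 7 + 2 + 1 = 14.5
W- = 9 + 10.5 + 7 + 10.5 + 4.5 + 7 + 3 = 51.5
(Check: W+ + W- = 66 should equal n(n+1)/2 = 66.)
Step 4: Test statistic W = min(W+, W-) = 14.5.
Step 5: Ties in |d|, so use the tie-corrected normal approximation.
        E[W] = n(n+1)/4 = 11*12/4 = 33.
        Tie groups: |d|=4 (t=2), |d|=5 (t=3), |d|=7 (t=2); sum(t^3 - t) = 36.
        Var[W] = n(n+1)(2n+1)/24 - sum(t^3-t)/48 = 3036/24 - 36/48 = 125.75.
        z = (W - E[W]) / sqrt(Var[W]) = (14.5 - 33) / 11.2138 = -1.6497.
        Two-sided p = 2*Phi(z) = 0.098994.
Step 6: alpha = 0.05. fail to reject H0.

W+ = 14.5, W- = 51.5, W = min = 14.5, p = 0.098994, fail to reject H0.


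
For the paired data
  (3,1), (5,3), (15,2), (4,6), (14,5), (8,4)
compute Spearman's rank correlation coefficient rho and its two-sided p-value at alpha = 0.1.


Step 1: Rank x and y separately (midranks; no ties here).
rank(x): 3->1, 5->3, 15->6, 4->2, 14->5, 8->4
rank(y): 1->1, 3->3, 2->2, 6->6, 5->5, 4->4
Step 2: d_i = R_x(i) - R_y(i); compute d_i^2.
  (1-1)^2=0, (3-3)^2=0, (6-2)^2=16, (2-6)^2=16, (5-5)^2=0, (4-4)^2=0
sum(d^2) = 32.
Step 3: rho = 1 - 6*32 / (6*(6^2 - 1)) = 1 - 192/210 = 0.085714.
Step 4: Under H0, t = rho * sqrt((n-2)/(1-rho^2)) = 0.1721 ~ t(4).
Step 5: Two-sided p-value from the t-distribution with 4 df = 0.871743.
Step 6: alpha = 0.1. fail to reject H0.

rho = 0.0857, p = 0.871743, fail to reject H0 at alpha = 0.1.


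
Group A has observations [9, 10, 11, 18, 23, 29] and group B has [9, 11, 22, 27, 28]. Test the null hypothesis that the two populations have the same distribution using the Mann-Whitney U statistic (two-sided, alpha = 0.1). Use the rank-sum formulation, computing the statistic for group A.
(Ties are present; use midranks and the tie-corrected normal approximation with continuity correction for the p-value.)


Step 1: Combine and sort all 11 observations; assign midranks.
sorted (value, group): (9,X), (9,Y), (10,X), (11,X), (11,Y), (18,X), (22,Y), (23,X), (27,Y), (28,Y), (29,X)
ranks: 9->1.5, 9->1.5, 10->3, 11->4.5, 11->4.5, 18->6, 22->7, 23->8, 27->9, 28->10, 29->11
Step 2: Rank sum for X: R1 = 1.5 + 3 + 4.5 + 6 + 8 + 11 = 34.
Step 3: U_X = R1 - n1(n1+1)/2 = 34 - 6*7/2 = 34 - 21 = 13.
       U_Y = n1*n2 - U_X = 30 - 13 = 17.
Step 4: Ties are present, so use the tie-corrected normal approximation (with continuity correction) for the p-value.
Step 5: p-value = 0.783228; compare to alpha = 0.1. fail to reject H0.

U_X = 13, p = 0.783228, fail to reject H0 at alpha = 0.1.
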